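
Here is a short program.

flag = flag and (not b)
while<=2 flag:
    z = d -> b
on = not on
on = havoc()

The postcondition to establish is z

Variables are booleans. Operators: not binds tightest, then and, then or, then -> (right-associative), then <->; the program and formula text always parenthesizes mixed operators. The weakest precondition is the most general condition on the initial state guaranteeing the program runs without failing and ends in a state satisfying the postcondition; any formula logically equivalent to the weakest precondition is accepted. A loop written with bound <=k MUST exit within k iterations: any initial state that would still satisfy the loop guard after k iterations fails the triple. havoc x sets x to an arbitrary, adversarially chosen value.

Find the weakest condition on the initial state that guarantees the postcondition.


Working backward. After the program, z must hold.
Before havoc on: z
Before on := not on: z
Before the loop (bound <=2), unroll the exhaustion recursion (WP_0 = exit-now case; WP_j = one more guarded iteration, up to j = 2):
  WP_0: (not flag) and z
  WP_1: (flag -> ((not flag) and (d -> b))) and ((not flag) -> z)
  WP_2: (flag -> ((flag -> ((not flag) and (d -> b))) and ((not flag) -> (d -> b)))) and ((not flag) -> z)
So before the loop: (flag -> ((flag -> ((not flag) and (d -> b))) and ((not flag) -> (d -> b)))) and ((not flag) -> z)
Before flag := flag and (not b): ((flag and (not b)) -> (((flag and (not b)) -> ((not (flag and (not b))) and (d -> b))) and ((not (flag and (not b))) -> (d -> b)))) and ((not (flag and (not b))) -> z)
Answer: WP = ((flag and (not b)) -> (((flag and (not b)) -> ((not (flag and (not b))) and (d -> b))) and ((not (flag and (not b))) -> (d -> b)))) and ((not (flag and (not b))) -> z)


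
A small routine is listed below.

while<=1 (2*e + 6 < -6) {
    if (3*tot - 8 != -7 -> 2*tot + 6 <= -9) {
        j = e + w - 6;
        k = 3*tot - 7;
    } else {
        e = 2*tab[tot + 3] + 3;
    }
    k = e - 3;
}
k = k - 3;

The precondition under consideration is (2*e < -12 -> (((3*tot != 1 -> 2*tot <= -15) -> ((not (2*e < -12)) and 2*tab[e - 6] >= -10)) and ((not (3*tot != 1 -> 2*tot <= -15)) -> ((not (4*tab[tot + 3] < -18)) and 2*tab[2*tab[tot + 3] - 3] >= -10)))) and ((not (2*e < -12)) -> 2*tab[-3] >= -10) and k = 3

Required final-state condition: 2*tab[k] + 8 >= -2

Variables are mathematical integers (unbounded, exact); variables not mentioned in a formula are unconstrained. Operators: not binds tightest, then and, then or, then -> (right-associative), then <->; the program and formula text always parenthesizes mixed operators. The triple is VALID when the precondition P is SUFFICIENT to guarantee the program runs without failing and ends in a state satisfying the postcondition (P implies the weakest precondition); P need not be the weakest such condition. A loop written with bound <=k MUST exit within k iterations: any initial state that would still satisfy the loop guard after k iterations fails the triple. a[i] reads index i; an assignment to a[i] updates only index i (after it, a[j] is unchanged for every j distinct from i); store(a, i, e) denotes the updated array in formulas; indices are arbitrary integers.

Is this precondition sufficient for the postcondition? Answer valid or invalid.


Working backward. After the program, the postcondition 2*tab[k] + 8 >= -2 must hold; in canonical form it is 2*tab[k] >= -10.
Before k := k - 3: 2*tab[k - 3] >= -10
Before the loop (bound <=1), unroll the exhaustion recursion (WP_0 = exit-now case; WP_j = one more guarded iteration, up to j = 1):
  WP_0: (not (2*e < -12)) and 2*tab[k - 3] >= -10
  WP_1: (2*e < -12 -> (((3*tot != 1 -> 2*tot <= -15) -> ((not (2*e < -12)) and 2*tab[e - 6] >= -10)) and ((not (3*tot != 1 -> 2*tot <= -15)) -> ((not (4*tab[tot + 3] < -18)) and 2*tab[2*tab[tot + 3] - 3] >= -10)))) and ((not (2*e < -12)) -> 2*tab[k - 3] >= -10)
So before the loop: (2*e < -12 -> (((3*tot != 1 -> 2*tot <= -15) -> ((not (2*e < -12)) and 2*tab[e - 6] >= -10)) and ((not (3*tot != 1 -> 2*tot <= -15)) -> ((not (4*tab[tot + 3] < -18)) and 2*tab[2*tab[tot + 3] - 3] >= -10)))) and ((not (2*e < -12)) -> 2*tab[k - 3] >= -10)
The weakest precondition is (2*e < -12 -> (((3*tot != 1 -> 2*tot <= -15) -> ((not (2*e < -12)) and 2*tab[e - 6] >= -10)) and ((not (3*tot != 1 -> 2*tot <= -15)) -> ((not (4*tab[tot + 3] < -18)) and 2*tab[2*tab[tot + 3] - 3] >= -10)))) and ((not (2*e < -12)) -> 2*tab[k - 3] >= -10).
Check whether (2*e < -12 -> (((3*tot != 1 -> 2*tot <= -15) -> ((not (2*e < -12)) and 2*tab[e - 6] >= -10)) and ((not (3*tot != 1 -> 2*tot <= -15)) -> ((not (4*tab[tot + 3] < -18)) and 2*tab[2*tab[tot + 3] - 3] >= -10)))) and ((not (2*e < -12)) -> 2*tab[-3] >= -10) and k = 3 implies it.
Countermodel: at the initial state e = -6, k = 3, tab = {[-12] = 17422, [-3] = 17422, [0] = -6, [3] = 17422, [34841] = 17422, elsewhere 17422}, tot = 0, the precondition holds but the weakest precondition fails.
Answer: invalid


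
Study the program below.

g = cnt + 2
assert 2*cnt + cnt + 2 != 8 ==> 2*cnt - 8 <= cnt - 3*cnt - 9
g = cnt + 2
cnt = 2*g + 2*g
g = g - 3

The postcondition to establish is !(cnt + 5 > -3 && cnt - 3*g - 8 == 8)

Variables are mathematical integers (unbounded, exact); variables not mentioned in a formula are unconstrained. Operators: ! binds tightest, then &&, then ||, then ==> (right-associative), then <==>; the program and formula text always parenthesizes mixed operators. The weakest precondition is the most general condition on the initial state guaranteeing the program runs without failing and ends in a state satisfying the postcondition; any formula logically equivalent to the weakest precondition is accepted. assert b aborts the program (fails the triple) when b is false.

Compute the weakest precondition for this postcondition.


Working backward. After the program, the postcondition !(cnt + 5 > -3 && cnt - 3*g - 8 == 8) must hold; in canonical form it is !(cnt > -8 && cnt == 3*g + 16).
Before g := g - 3: !(cnt > -8 && cnt == 3*g + 7)
Before cnt := 2*g + 2*g: !(4*g > -8 && g == 7)
Before g := cnt + 2: !(4*cnt > -16 && cnt == 5)
Before assert 2*cnt + cnt + 2 != 8 ==> 2*cnt - 8 <= cnt - 3*cnt - 9: (3*cnt != 6 ==> 4*cnt <= -1) && (!(4*cnt > -16 && cnt == 5))
Before g := cnt + 2: (3*cnt != 6 ==> 4*cnt <= -1) && (!(4*cnt > -16 && cnt == 5))
Answer: WP = (3*cnt != 6 ==> 4*cnt <= -1) && (!(4*cnt > -16 && cnt == 5))


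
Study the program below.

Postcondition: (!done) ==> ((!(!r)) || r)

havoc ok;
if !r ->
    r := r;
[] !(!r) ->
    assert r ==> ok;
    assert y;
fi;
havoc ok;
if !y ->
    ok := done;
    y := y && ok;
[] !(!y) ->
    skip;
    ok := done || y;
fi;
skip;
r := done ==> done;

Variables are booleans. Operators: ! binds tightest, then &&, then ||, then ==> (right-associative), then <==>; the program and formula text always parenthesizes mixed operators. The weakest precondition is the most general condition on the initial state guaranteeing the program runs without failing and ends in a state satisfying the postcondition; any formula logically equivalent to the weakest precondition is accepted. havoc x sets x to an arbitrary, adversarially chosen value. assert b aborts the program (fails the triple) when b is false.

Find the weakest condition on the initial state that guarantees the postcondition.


Working backward. After the program, the postcondition (!done) ==> ((!(!r)) || r) must hold; in canonical form it is (!done) ==> r.
Before r := done ==> done: true
Before skip: true
Then branch requires true; else branch requires true.
Before the if: true
Before havoc ok: true
Then branch requires true; else branch requires (r ==> ok) && y.
Before the if: r ==> ((r ==> ok) && y)
Before havoc ok: (r ==> y) && (r ==> ((!r) && y))
Answer: WP = (r ==> y) && (r ==> ((!r) && y))


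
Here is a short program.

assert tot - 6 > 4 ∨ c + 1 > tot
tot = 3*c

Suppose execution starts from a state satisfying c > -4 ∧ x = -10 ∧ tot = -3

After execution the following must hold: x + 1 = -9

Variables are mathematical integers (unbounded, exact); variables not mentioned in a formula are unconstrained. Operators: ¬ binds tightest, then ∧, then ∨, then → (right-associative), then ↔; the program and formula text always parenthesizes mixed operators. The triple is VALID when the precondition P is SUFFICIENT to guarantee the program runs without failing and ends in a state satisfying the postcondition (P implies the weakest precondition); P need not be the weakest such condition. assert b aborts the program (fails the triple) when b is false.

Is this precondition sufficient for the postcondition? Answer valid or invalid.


Working backward. After the program, the postcondition x + 1 = -9 must hold; in canonical form it is x = -10.
Before tot := 3*c: x = -10
Before assert tot - 6 > 4 ∨ c + 1 > tot: (tot > 10 ∨ c > tot - 1) ∧ x = -10
The weakest precondition is (tot > 10 ∨ c > tot - 1) ∧ x = -10.
Check whether c > -4 ∧ x = -10 ∧ tot = -3 implies it.
Every state satisfying the precondition satisfies the weakest precondition: the implication holds.
Answer: valid


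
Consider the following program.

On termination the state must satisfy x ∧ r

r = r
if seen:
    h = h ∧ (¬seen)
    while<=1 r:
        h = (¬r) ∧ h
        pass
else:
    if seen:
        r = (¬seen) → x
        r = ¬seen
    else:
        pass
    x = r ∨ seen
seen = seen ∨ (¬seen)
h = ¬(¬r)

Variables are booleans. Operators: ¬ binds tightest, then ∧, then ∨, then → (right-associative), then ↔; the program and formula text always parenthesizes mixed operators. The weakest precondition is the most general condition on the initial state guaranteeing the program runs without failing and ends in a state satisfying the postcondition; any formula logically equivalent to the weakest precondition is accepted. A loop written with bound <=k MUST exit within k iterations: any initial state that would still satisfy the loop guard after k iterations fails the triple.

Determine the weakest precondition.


Working backward. After the program, x ∧ r must hold.
Before h := ¬(¬r): x ∧ r
Before seen := seen ∨ (¬seen): x ∧ r
Then branch requires (¬r) ∧ ((¬r) → (x ∧ r)); else branch requires (seen → (¬seen)) ∧ ((¬seen) → ((r ∨ seen) ∧ r)).
Before the if: (seen → ((¬r) ∧ ((¬r) → (x ∧ r)))) ∧ ((¬seen) → ((seen → (¬seen)) ∧ ((¬seen) → ((r ∨ seen) ∧ r))))
Before r := r: (seen → ((¬r) ∧ ((¬r) → (x ∧ r)))) ∧ ((¬seen) → ((seen → (¬seen)) ∧ ((¬seen) → ((r ∨ seen) ∧ r))))
Answer: WP = (seen → ((¬r) ∧ ((¬r) → (x ∧ r)))) ∧ ((¬seen) → ((seen → (¬seen)) ∧ ((¬seen) → ((r ∨ seen) ∧ r))))


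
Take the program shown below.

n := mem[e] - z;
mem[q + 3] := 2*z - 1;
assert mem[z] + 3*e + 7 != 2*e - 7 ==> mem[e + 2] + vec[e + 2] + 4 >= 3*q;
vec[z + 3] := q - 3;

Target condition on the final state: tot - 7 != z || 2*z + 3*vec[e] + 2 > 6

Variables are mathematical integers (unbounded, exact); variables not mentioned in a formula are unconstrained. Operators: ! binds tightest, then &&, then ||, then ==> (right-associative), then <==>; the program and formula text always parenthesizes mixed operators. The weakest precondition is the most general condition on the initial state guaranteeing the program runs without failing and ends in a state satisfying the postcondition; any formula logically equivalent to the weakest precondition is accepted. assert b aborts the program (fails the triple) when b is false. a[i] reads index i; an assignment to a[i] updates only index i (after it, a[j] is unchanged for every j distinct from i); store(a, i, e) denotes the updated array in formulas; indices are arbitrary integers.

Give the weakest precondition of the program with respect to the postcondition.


Working backward. After the program, the postcondition tot - 7 != z || 2*z + 3*vec[e] + 2 > 6 must hold; in canonical form it is tot != z + 7 || 3*vec[e] + 2*z > 4.
Before vec[z + 3] := q - 3: tot != z + 7 || 3*store(vec, z + 3, q - 3)[e] + 2*z > 4
Before assert mem[z] + 3*e + 7 != 2*e - 7 ==> mem[e + 2] + vec[e + 2] + 4 >= 3*q: (mem[z] + e != -14 ==> mem[e + 2] + vec[e + 2] >= 3*q - 4) && (tot != z + 7 || 3*store(vec, z + 3, q - 3)[e] + 2*z > 4)
Before mem[q + 3] := 2*z - 1: (store(mem, q + 3, 2*z - 1)[z] + e != -14 ==> vec[e + 2] + store(mem, q + 3, 2*z - 1)[e + 2] >= 3*q - 4) && (tot != z + 7 || 3*store(vec, z + 3, q - 3)[e] + 2*z > 4)
Before n := mem[e] - z: (store(mem, q + 3, 2*z - 1)[z] + e != -14 ==> vec[e + 2] + store(mem, q + 3, 2*z - 1)[e + 2] >= 3*q - 4) && (tot != z + 7 || 3*store(vec, z + 3, q - 3)[e] + 2*z > 4)
Answer: WP = (store(mem, q + 3, 2*z - 1)[z] + e != -14 ==> vec[e + 2] + store(mem, q + 3, 2*z - 1)[e + 2] >= 3*q - 4) && (tot != z + 7 || 3*store(vec, z + 3, q - 3)[e] + 2*z > 4)


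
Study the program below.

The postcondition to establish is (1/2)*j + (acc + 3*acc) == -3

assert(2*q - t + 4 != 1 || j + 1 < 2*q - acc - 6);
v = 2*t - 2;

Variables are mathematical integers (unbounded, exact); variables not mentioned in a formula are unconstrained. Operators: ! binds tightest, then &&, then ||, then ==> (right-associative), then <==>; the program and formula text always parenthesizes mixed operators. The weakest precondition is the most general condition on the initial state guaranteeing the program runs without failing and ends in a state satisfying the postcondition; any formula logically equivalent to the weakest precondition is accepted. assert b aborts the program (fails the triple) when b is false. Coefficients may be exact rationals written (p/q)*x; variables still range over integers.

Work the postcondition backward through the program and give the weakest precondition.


Working backward. After the program, the postcondition (1/2)*j + (acc + 3*acc) == -3 must hold; in canonical form it is 4*acc + (1/2)*j == -3.
Before v := 2*t - 2: 4*acc + (1/2)*j == -3
Before assert 2*q - t + 4 != 1 || j + 1 < 2*q - acc - 6: (2*q != t - 3 || acc + j < 2*q - 7) && 4*acc + (1/2)*j == -3
Answer: WP = (2*q != t - 3 || acc + j < 2*q - 7) && 4*acc + (1/2)*j == -3


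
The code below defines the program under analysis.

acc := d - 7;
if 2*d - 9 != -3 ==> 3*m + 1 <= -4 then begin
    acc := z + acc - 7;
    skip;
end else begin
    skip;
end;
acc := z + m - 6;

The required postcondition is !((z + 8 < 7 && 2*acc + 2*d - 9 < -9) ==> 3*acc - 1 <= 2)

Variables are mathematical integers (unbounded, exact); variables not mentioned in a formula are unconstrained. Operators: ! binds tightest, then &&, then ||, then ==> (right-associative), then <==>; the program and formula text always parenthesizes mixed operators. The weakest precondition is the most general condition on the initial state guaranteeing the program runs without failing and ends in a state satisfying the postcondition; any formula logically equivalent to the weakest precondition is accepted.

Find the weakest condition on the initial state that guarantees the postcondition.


Working backward. After the program, the postcondition !((z + 8 < 7 && 2*acc + 2*d - 9 < -9) ==> 3*acc - 1 <= 2) must hold; in canonical form it is !((z < -1 && 2*acc + 2*d < 0) ==> 3*acc <= 3).
Before acc := z + m - 6: !((z < -1 && 2*d + 2*m + 2*z < 12) ==> 3*m + 3*z <= 21)
Then branch requires !((z < -1 && 2*d + 2*m + 2*z < 12) ==> 3*m + 3*z <= 21); else branch requires !((z < -1 && 2*d + 2*m + 2*z < 12) ==> 3*m + 3*z <= 21).
Before the if: ((2*d != 6 ==> 3*m <= -5) ==> (!((z < -1 && 2*d + 2*m + 2*z < 12) ==> 3*m + 3*z <= 21))) && ((!(2*d != 6 ==> 3*m <= -5)) ==> (!((z < -1 && 2*d + 2*m + 2*z < 12) ==> 3*m + 3*z <= 21)))
Before acc := d - 7: ((2*d != 6 ==> 3*m <= -5) ==> (!((z < -1 && 2*d + 2*m + 2*z < 12) ==> 3*m + 3*z <= 21))) && ((!(2*d != 6 ==> 3*m <= -5)) ==> (!((z < -1 && 2*d + 2*m + 2*z < 12) ==> 3*m + 3*z <= 21)))
Answer: WP = ((2*d != 6 ==> 3*m <= -5) ==> (!((z < -1 && 2*d + 2*m + 2*z < 12) ==> 3*m + 3*z <= 21))) && ((!(2*d != 6 ==> 3*m <= -5)) ==> (!((z < -1 && 2*d + 2*m + 2*z < 12) ==> 3*m + 3*z <= 21)))


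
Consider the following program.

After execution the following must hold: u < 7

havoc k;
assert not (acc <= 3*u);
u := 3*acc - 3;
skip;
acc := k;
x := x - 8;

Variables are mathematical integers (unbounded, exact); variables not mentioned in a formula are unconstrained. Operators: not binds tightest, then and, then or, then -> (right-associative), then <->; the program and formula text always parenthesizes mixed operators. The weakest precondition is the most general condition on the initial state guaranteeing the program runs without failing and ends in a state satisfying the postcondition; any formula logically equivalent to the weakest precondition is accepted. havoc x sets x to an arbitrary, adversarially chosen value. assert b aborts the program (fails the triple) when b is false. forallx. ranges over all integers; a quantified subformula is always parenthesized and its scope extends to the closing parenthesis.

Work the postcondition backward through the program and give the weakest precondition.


Working backward. After the program, u < 7 must hold.
Before x := x - 8: u < 7
Before acc := k: u < 7
Before skip: u < 7
Before u := 3*acc - 3: 3*acc < 10
Before assert not (acc <= 3*u): (not (acc <= 3*u)) and 3*acc < 10
Before havoc k: (not (acc <= 3*u)) and 3*acc < 10
Answer: WP = (not (acc <= 3*u)) and 3*acc < 10


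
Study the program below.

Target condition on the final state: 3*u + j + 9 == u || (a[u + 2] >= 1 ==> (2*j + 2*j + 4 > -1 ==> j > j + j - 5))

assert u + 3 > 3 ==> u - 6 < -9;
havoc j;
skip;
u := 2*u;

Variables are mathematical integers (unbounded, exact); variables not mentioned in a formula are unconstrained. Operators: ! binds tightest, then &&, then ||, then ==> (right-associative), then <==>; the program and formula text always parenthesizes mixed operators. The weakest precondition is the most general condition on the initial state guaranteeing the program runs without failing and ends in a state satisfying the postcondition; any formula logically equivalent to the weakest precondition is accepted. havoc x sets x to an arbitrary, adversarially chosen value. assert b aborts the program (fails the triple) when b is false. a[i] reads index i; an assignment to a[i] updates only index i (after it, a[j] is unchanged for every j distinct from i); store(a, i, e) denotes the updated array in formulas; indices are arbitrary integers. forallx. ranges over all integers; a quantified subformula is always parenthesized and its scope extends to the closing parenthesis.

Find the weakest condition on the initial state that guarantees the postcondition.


Working backward. After the program, the postcondition 3*u + j + 9 == u || (a[u + 2] >= 1 ==> (2*j + 2*j + 4 > -1 ==> j > j + j - 5)) must hold; in canonical form it is j + 2*u == -9 || (a[u + 2] >= 1 ==> (4*j > -5 ==> j < 5)).
Before u := 2*u: j + 4*u == -9 || (a[2*u + 2] >= 1 ==> (4*j > -5 ==> j < 5))
Before skip: j + 4*u == -9 || (a[2*u + 2] >= 1 ==> (4*j > -5 ==> j < 5))
Before havoc j: forall j_1. (j_1 + 4*u == -9 || (a[2*u + 2] >= 1 ==> (4*j_1 > -5 ==> j_1 < 5)))
Before assert u + 3 > 3 ==> u - 6 < -9: (u > 0 ==> u < -3) && (forall j_1. (j_1 + 4*u == -9 || (a[2*u + 2] >= 1 ==> (4*j_1 > -5 ==> j_1 < 5))))
Answer: WP = (u > 0 ==> u < -3) && (forall j_1. (j_1 + 4*u == -9 || (a[2*u + 2] >= 1 ==> (4*j_1 > -5 ==> j_1 < 5))))


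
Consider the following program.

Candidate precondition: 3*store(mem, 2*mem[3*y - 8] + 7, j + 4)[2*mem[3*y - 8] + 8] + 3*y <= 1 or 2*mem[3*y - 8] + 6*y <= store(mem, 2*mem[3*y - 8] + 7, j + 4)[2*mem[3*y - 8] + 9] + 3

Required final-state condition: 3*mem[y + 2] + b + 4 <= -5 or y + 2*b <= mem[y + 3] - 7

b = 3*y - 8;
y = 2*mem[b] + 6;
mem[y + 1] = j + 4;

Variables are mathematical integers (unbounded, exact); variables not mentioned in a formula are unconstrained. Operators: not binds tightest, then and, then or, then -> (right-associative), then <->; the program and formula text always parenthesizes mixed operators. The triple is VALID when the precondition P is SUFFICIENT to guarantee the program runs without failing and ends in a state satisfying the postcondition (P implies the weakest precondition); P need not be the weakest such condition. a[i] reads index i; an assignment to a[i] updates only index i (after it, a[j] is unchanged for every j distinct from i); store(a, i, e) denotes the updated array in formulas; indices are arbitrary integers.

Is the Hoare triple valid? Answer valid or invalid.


Working backward. After the program, the postcondition 3*mem[y + 2] + b + 4 <= -5 or y + 2*b <= mem[y + 3] - 7 must hold; in canonical form it is 3*mem[y + 2] + b <= -9 or 2*b + y <= mem[y + 3] - 7.
Before mem[y + 1] := j + 4: 3*store(mem, y + 1, j + 4)[y + 2] + b <= -9 or 2*b + y <= store(mem, y + 1, j + 4)[y + 3] - 7
Before y := 2*mem[b] + 6: 3*store(mem, 2*mem[b] + 7, j + 4)[2*mem[b] + 8] + b <= -9 or 2*mem[b] + 2*b <= store(mem, 2*mem[b] + 7, j + 4)[2*mem[b] + 9] - 13
Before b := 3*y - 8: 3*store(mem, 2*mem[3*y - 8] + 7, j + 4)[2*mem[3*y - 8] + 8] + 3*y <= -1 or 2*mem[3*y - 8] + 6*y <= store(mem, 2*mem[3*y - 8] + 7, j + 4)[2*mem[3*y - 8] + 9] + 3
The weakest precondition is 3*store(mem, 2*mem[3*y - 8] + 7, j + 4)[2*mem[3*y - 8] + 8] + 3*y <= -1 or 2*mem[3*y - 8] + 6*y <= store(mem, 2*mem[3*y - 8] + 7, j + 4)[2*mem[3*y - 8] + 9] + 3.
Check whether 3*store(mem, 2*mem[3*y - 8] + 7, j + 4)[2*mem[3*y - 8] + 8] + 3*y <= 1 or 2*mem[3*y - 8] + 6*y <= store(mem, 2*mem[3*y - 8] + 7, j + 4)[2*mem[3*y - 8] + 9] + 3 implies it.
Countermodel: at the initial state j = 8, mem = {[-8] = 0, [7] = 3, [8] = 0, [9] = -4, elsewhere 3}, y = 0, the precondition holds but the weakest precondition fails.
Answer: invalid


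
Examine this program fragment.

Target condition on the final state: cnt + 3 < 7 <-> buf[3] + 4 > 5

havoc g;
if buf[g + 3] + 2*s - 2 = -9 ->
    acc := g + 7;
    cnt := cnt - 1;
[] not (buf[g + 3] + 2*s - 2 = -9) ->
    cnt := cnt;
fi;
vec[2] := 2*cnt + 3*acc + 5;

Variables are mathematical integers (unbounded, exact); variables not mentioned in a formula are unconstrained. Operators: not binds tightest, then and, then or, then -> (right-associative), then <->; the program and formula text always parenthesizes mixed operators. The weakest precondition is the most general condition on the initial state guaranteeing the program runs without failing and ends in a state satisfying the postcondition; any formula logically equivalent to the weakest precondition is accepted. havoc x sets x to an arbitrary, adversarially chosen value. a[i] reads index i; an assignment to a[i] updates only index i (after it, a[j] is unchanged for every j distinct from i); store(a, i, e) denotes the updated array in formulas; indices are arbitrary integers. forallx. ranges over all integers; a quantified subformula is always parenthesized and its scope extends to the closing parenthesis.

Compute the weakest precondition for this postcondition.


Working backward. After the program, the postcondition cnt + 3 < 7 <-> buf[3] + 4 > 5 must hold; in canonical form it is cnt < 4 <-> buf[3] > 1.
Before vec[2] := 2*cnt + 3*acc + 5: cnt < 4 <-> buf[3] > 1
Then branch requires cnt < 5 <-> buf[3] > 1; else branch requires cnt < 4 <-> buf[3] > 1.
Before the if: (buf[g + 3] + 2*s = -7 -> (cnt < 5 <-> buf[3] > 1)) and ((not (buf[g + 3] + 2*s = -7)) -> (cnt < 4 <-> buf[3] > 1))
Before havoc g: forall g_1. ((buf[g_1 + 3] + 2*s = -7 -> (cnt < 5 <-> buf[3] > 1)) and ((not (buf[g_1 + 3] + 2*s = -7)) -> (cnt < 4 <-> buf[3] > 1)))
Answer: WP = forall g_1. ((buf[g_1 + 3] + 2*s = -7 -> (cnt < 5 <-> buf[3] > 1)) and ((not (buf[g_1 + 3] + 2*s = -7)) -> (cnt < 4 <-> buf[3] > 1)))


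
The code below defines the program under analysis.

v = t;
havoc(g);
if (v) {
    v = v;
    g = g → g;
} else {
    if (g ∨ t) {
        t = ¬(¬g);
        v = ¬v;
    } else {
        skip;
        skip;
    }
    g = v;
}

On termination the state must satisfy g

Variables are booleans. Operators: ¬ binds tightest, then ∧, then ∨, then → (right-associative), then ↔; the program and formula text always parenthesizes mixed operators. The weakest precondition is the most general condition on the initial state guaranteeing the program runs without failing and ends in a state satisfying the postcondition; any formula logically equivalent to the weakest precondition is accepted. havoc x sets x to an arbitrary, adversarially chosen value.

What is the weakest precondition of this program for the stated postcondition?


Working backward. After the program, g must hold.
Then branch requires true; else branch requires ((g ∨ t) → (¬v)) ∧ ((¬(g ∨ t)) → v).
Before the if: (¬v) → (((g ∨ t) → (¬v)) ∧ ((¬(g ∨ t)) → v))
Before havoc g: (¬v) → ((t → (¬v)) ∧ ((¬t) → v))
Before v := t: (¬t) → ((t → (¬t)) ∧ ((¬t) → t))
Answer: WP = (¬t) → ((t → (¬t)) ∧ ((¬t) → t))


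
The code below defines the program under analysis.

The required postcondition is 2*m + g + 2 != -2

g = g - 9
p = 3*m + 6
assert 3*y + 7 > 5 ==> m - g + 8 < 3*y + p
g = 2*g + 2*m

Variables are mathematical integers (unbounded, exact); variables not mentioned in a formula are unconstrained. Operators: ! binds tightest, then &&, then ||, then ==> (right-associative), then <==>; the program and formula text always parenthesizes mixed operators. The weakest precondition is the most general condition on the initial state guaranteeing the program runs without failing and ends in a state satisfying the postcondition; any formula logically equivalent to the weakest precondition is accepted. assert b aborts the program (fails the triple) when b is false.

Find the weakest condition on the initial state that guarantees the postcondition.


Working backward. After the program, the postcondition 2*m + g + 2 != -2 must hold; in canonical form it is g + 2*m != -4.
Before g := 2*g + 2*m: 2*g + 4*m != -4
Before assert 3*y + 7 > 5 ==> m - g + 8 < 3*y + p: (3*y > -2 ==> m < g + p + 3*y - 8) && 2*g + 4*m != -4
Before p := 3*m + 6: (3*y > -2 ==> g + 2*m + 3*y > 2) && 2*g + 4*m != -4
Before g := g - 9: (3*y > -2 ==> g + 2*m + 3*y > 11) && 2*g + 4*m != 14
Answer: WP = (3*y > -2 ==> g + 2*m + 3*y > 11) && 2*g + 4*m != 14


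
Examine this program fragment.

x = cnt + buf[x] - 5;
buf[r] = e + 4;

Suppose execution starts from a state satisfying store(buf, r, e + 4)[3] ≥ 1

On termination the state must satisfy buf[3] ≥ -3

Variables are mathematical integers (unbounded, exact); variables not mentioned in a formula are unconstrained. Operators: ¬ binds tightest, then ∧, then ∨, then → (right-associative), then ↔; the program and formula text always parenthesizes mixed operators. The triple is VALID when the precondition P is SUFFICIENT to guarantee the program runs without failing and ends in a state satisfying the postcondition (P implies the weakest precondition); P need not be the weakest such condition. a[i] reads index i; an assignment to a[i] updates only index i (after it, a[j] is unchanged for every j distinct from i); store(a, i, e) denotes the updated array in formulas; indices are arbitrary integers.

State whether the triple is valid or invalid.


Working backward. After the program, buf[3] ≥ -3 must hold.
Before buf[r] := e + 4: store(buf, r, e + 4)[3] ≥ -3
Before x := cnt + buf[x] - 5: store(buf, r, e + 4)[3] ≥ -3
The weakest precondition is store(buf, r, e + 4)[3] ≥ -3.
Check whether store(buf, r, e + 4)[3] ≥ 1 implies it.
Every state satisfying the precondition satisfies the weakest precondition: the implication holds.
Answer: valid


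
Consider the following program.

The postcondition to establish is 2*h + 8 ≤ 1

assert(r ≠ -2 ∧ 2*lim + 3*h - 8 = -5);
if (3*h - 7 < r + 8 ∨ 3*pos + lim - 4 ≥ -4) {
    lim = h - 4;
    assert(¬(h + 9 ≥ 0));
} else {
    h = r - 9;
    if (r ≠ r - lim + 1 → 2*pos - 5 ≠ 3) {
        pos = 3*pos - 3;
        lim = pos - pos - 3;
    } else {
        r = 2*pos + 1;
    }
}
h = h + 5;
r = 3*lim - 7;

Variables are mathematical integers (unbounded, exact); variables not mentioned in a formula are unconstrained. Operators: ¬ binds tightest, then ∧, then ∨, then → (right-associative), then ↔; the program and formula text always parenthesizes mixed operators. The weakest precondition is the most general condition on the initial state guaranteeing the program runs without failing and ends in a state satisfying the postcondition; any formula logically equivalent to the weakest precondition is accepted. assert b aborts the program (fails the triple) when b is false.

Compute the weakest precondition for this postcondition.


Working backward. After the program, the postcondition 2*h + 8 ≤ 1 must hold; in canonical form it is 2*h ≤ -7.
Before r := 3*lim - 7: 2*h ≤ -7
Before h := h + 5: 2*h ≤ -17
Then branch requires (¬(h ≥ -9)) ∧ 2*h ≤ -17; else branch requires ((lim ≠ 1 → 2*pos ≠ 8) → 2*r ≤ 1) ∧ ((¬(lim ≠ 1 → 2*pos ≠ 8)) → 2*r ≤ 1).
Before the if: ((3*h < r + 15 ∨ lim + 3*pos ≥ 0) → ((¬(h ≥ -9)) ∧ 2*h ≤ -17)) ∧ ((¬(3*h < r + 15 ∨ lim + 3*pos ≥ 0)) → (((lim ≠ 1 → 2*pos ≠ 8) → 2*r ≤ 1) ∧ ((¬(lim ≠ 1 → 2*pos ≠ 8)) → 2*r ≤ 1)))
Before assert r ≠ -2 ∧ 2*lim + 3*h - 8 = -5: r ≠ -2 ∧ 3*h + 2*lim = 3 ∧ ((3*h < r + 15 ∨ lim + 3*pos ≥ 0) → ((¬(h ≥ -9)) ∧ 2*h ≤ -17)) ∧ ((¬(3*h < r + 15 ∨ lim + 3*pos ≥ 0)) → (((lim ≠ 1 → 2*pos ≠ 8) → 2*r ≤ 1) ∧ ((¬(lim ≠ 1 → 2*pos ≠ 8)) → 2*r ≤ 1)))
Answer: WP = r ≠ -2 ∧ 3*h + 2*lim = 3 ∧ ((3*h < r + 15 ∨ lim + 3*pos ≥ 0) → ((¬(h ≥ -9)) ∧ 2*h ≤ -17)) ∧ ((¬(3*h < r + 15 ∨ lim + 3*pos ≥ 0)) → (((lim ≠ 1 → 2*pos ≠ 8) → 2*r ≤ 1) ∧ ((¬(lim ≠ 1 → 2*pos ≠ 8)) → 2*r ≤ 1)))


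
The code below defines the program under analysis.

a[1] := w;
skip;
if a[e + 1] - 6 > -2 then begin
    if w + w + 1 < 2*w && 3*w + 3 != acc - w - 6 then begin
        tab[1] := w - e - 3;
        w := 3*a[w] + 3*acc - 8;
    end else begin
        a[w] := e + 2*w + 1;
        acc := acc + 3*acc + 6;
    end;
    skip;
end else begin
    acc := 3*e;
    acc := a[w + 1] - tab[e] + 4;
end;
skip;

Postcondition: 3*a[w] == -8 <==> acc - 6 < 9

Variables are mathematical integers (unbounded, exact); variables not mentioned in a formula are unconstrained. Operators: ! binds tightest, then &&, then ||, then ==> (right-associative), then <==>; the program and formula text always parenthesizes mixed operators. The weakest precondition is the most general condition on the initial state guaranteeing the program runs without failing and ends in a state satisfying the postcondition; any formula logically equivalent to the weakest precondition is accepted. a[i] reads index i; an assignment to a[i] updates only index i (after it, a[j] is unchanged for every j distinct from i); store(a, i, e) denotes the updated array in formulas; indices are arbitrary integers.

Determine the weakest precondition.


Working backward. After the program, the postcondition 3*a[w] == -8 <==> acc - 6 < 9 must hold; in canonical form it is 3*a[w] == -8 <==> acc < 15.
Before skip: 3*a[w] == -8 <==> acc < 15
Then branch requires 3*store(a, w, e + 2*w + 1)[w] == -8 <==> 4*acc < 9; else branch requires 3*a[w] == -8 <==> a[w + 1] < tab[e] + 11.
Before the if: (a[e + 1] > 4 ==> (3*store(a, w, e + 2*w + 1)[w] == -8 <==> 4*acc < 9)) && ((!(a[e + 1] > 4)) ==> (3*a[w] == -8 <==> a[w + 1] < tab[e] + 11))
Before skip: (a[e + 1] > 4 ==> (3*store(a, w, e + 2*w + 1)[w] == -8 <==> 4*acc < 9)) && ((!(a[e + 1] > 4)) ==> (3*a[w] == -8 <==> a[w + 1] < tab[e] + 11))
Before a[1] := w: (store(a, 1, w)[e + 1] > 4 ==> (3*store(store(a, 1, w), w, e + 2*w + 1)[w] == -8 <==> 4*acc < 9)) && ((!(store(a, 1, w)[e + 1] > 4)) ==> (3*store(a, 1, w)[w] == -8 <==> store(a, 1, w)[w + 1] < tab[e] + 11))
Answer: WP = (store(a, 1, w)[e + 1] > 4 ==> (3*store(store(a, 1, w), w, e + 2*w + 1)[w] == -8 <==> 4*acc < 9)) && ((!(store(a, 1, w)[e + 1] > 4)) ==> (3*store(a, 1, w)[w] == -8 <==> store(a, 1, w)[w + 1] < tab[e] + 11))


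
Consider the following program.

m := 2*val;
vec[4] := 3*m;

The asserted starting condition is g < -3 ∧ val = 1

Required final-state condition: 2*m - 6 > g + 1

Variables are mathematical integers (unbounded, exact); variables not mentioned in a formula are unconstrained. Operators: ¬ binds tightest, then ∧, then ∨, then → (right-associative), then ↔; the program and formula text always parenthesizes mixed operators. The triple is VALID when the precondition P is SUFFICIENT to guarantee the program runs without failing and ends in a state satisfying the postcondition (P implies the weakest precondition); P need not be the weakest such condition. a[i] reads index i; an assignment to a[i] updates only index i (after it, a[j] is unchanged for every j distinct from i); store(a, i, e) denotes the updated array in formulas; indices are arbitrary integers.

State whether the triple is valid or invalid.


Working backward. After the program, the postcondition 2*m - 6 > g + 1 must hold; in canonical form it is 2*m > g + 7.
Before vec[4] := 3*m: 2*m > g + 7
Before m := 2*val: 4*val > g + 7
The weakest precondition is 4*val > g + 7.
Check whether g < -3 ∧ val = 1 implies it.
Every state satisfying the precondition satisfies the weakest precondition: the implication holds.
Answer: valid


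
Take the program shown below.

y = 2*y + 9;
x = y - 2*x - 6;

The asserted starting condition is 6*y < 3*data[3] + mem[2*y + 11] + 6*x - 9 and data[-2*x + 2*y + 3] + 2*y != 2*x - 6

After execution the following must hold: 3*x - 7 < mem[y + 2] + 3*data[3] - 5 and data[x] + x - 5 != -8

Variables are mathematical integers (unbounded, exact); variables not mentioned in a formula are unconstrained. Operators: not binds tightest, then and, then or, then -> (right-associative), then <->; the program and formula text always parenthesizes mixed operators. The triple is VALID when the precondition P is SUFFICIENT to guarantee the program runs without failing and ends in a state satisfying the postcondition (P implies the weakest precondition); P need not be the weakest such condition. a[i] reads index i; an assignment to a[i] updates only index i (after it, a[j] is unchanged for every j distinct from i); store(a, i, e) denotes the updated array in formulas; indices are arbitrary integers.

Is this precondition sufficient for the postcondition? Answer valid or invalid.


Working backward. After the program, the postcondition 3*x - 7 < mem[y + 2] + 3*data[3] - 5 and data[x] + x - 5 != -8 must hold; in canonical form it is 3*x < 3*data[3] + mem[y + 2] + 2 and data[x] + x != -3.
Before x := y - 2*x - 6: 3*y < 3*data[3] + mem[y + 2] + 6*x + 20 and data[-2*x + y - 6] + y != 2*x + 3
Before y := 2*y + 9: 6*y < 3*data[3] + mem[2*y + 11] + 6*x - 7 and data[-2*x + 2*y + 3] + 2*y != 2*x - 6
The weakest precondition is 6*y < 3*data[3] + mem[2*y + 11] + 6*x - 7 and data[-2*x + 2*y + 3] + 2*y != 2*x - 6.
Check whether 6*y < 3*data[3] + mem[2*y + 11] + 6*x - 9 and data[-2*x + 2*y + 3] + 2*y != 2*x - 6 implies it.
Every state satisfying the precondition satisfies the weakest precondition: the implication holds.
Answer: valid


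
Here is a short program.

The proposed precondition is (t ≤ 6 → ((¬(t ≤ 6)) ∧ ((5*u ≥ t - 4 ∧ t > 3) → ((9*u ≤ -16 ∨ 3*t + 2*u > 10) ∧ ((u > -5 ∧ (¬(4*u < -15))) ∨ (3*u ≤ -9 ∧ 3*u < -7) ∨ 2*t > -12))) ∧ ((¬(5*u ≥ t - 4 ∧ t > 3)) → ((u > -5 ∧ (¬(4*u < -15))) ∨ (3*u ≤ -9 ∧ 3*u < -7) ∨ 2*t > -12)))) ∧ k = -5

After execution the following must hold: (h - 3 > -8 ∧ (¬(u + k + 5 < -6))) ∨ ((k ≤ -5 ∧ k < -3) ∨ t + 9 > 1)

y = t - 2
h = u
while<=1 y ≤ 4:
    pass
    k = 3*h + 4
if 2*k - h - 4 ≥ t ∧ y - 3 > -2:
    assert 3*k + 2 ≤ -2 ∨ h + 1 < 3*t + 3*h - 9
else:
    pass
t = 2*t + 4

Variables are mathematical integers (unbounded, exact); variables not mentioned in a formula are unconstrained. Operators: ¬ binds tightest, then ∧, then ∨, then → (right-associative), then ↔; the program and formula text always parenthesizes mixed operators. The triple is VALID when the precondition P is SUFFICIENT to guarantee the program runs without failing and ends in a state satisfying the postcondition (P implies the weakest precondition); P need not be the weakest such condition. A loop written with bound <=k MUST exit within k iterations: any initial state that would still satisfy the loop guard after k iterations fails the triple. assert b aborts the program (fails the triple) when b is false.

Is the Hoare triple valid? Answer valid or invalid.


Working backward. After the program, the postcondition (h - 3 > -8 ∧ (¬(u + k + 5 < -6))) ∨ ((k ≤ -5 ∧ k < -3) ∨ t + 9 > 1) must hold; in canonical form it is (h > -5 ∧ (¬(k + u < -11))) ∨ (k ≤ -5 ∧ k < -3) ∨ t > -8.
Before t := 2*t + 4: (h > -5 ∧ (¬(k + u < -11))) ∨ (k ≤ -5 ∧ k < -3) ∨ 2*t > -12
Then branch requires (3*k ≤ -4 ∨ 2*h + 3*t > 10) ∧ ((h > -5 ∧ (¬(k + u < -11))) ∨ (k ≤ -5 ∧ k < -3) ∨ 2*t > -12); else branch requires (h > -5 ∧ (¬(k + u < -11))) ∨ (k ≤ -5 ∧ k < -3) ∨ 2*t > -12.
Before the if: ((2*k ≥ h + t + 4 ∧ y > 1) → ((3*k ≤ -4 ∨ 2*h + 3*t > 10) ∧ ((h > -5 ∧ (¬(k + u < -11))) ∨ (k ≤ -5 ∧ k < -3) ∨ 2*t > -12))) ∧ ((¬(2*k ≥ h + t + 4 ∧ y > 1)) → ((h > -5 ∧ (¬(k + u < -11))) ∨ (k ≤ -5 ∧ k < -3) ∨ 2*t > -12))
Before the loop (bound <=1), unroll the exhaustion recursion (WP_0 = exit-now case; WP_j = one more guarded iteration, up to j = 1):
  WP_0: (¬(y ≤ 4)) ∧ ((2*k ≥ h + t + 4 ∧ y > 1) → ((3*k ≤ -4 ∨ 2*h + 3*t > 10) ∧ ((h > -5 ∧ (¬(k + u < -11))) ∨ (k ≤ -5 ∧ k < -3) ∨ 2*t > -12))) ∧ ((¬(2*k ≥ h + t + 4 ∧ y > 1)) → ((h > -5 ∧ (¬(k + u < -11))) ∨ (k ≤ -5 ∧ k < -3) ∨ 2*t > -12))
  WP_1: (y ≤ 4 → ((¬(y ≤ 4)) ∧ ((5*h ≥ t - 4 ∧ y > 1) → ((9*h ≤ -16 ∨ 2*h + 3*t > 10) ∧ ((h > -5 ∧ (¬(3*h + u < -15))) ∨ (3*h ≤ -9 ∧ 3*h < -7) ∨ 2*t > -12))) ∧ ((¬(5*h ≥ t - 4 ∧ y > 1)) → ((h > -5 ∧ (¬(3*h + u < -15))) ∨ (3*h ≤ -9 ∧ 3*h < -7) ∨ 2*t > -12)))) ∧ ((¬(y ≤ 4)) → (((2*k ≥ h + t + 4 ∧ y > 1) → ((3*k ≤ -4 ∨ 2*h + 3*t > 10) ∧ ((h > -5 ∧ (¬(k + u < -11))) ∨ (k ≤ -5 ∧ k < -3) ∨ 2*t > -12))) ∧ ((¬(2*k ≥ h + t + 4 ∧ y > 1)) → ((h > -5 ∧ (¬(k + u < -11))) ∨ (k ≤ -5 ∧ k < -3) ∨ 2*t > -12))))
So before the loop: (y ≤ 4 → ((¬(y ≤ 4)) ∧ ((5*h ≥ t - 4 ∧ y > 1) → ((9*h ≤ -16 ∨ 2*h + 3*t > 10) ∧ ((h > -5 ∧ (¬(3*h + u < -15))) ∨ (3*h ≤ -9 ∧ 3*h < -7) ∨ 2*t > -12))) ∧ ((¬(5*h ≥ t - 4 ∧ y > 1)) → ((h > -5 ∧ (¬(3*h + u < -15))) ∨ (3*h ≤ -9 ∧ 3*h < -7) ∨ 2*t > -12)))) ∧ ((¬(y ≤ 4)) → (((2*k ≥ h + t + 4 ∧ y > 1) → ((3*k ≤ -4 ∨ 2*h + 3*t > 10) ∧ ((h > -5 ∧ (¬(k + u < -11))) ∨ (k ≤ -5 ∧ k < -3) ∨ 2*t > -12))) ∧ ((¬(2*k ≥ h + t + 4 ∧ y > 1)) → ((h > -5 ∧ (¬(k + u < -11))) ∨ (k ≤ -5 ∧ k < -3) ∨ 2*t > -12))))
Before h := u: (y ≤ 4 → ((¬(y ≤ 4)) ∧ ((5*u ≥ t - 4 ∧ y > 1) → ((9*u ≤ -16 ∨ 3*t + 2*u > 10) ∧ ((u > -5 ∧ (¬(4*u < -15))) ∨ (3*u ≤ -9 ∧ 3*u < -7) ∨ 2*t > -12))) ∧ ((¬(5*u ≥ t - 4 ∧ y > 1)) → ((u > -5 ∧ (¬(4*u < -15))) ∨ (3*u ≤ -9 ∧ 3*u < -7) ∨ 2*t > -12)))) ∧ ((¬(y ≤ 4)) → (((2*k ≥ t + u + 4 ∧ y > 1) → ((3*k ≤ -4 ∨ 3*t + 2*u > 10) ∧ ((u > -5 ∧ (¬(k + u < -11))) ∨ (k ≤ -5 ∧ k < -3) ∨ 2*t > -12))) ∧ ((¬(2*k ≥ t + u + 4 ∧ y > 1)) → ((u > -5 ∧ (¬(k + u < -11))) ∨ (k ≤ -5 ∧ k < -3) ∨ 2*t > -12))))
Before y := t - 2: (t ≤ 6 → ((¬(t ≤ 6)) ∧ ((5*u ≥ t - 4 ∧ t > 3) → ((9*u ≤ -16 ∨ 3*t + 2*u > 10) ∧ ((u > -5 ∧ (¬(4*u < -15))) ∨ (3*u ≤ -9 ∧ 3*u < -7) ∨ 2*t > -12))) ∧ ((¬(5*u ≥ t - 4 ∧ t > 3)) → ((u > -5 ∧ (¬(4*u < -15))) ∨ (3*u ≤ -9 ∧ 3*u < -7) ∨ 2*t > -12)))) ∧ ((¬(t ≤ 6)) → (((2*k ≥ t + u + 4 ∧ t > 3) → ((3*k ≤ -4 ∨ 3*t + 2*u > 10) ∧ ((u > -5 ∧ (¬(k + u < -11))) ∨ (k ≤ -5 ∧ k < -3) ∨ 2*t > -12))) ∧ ((¬(2*k ≥ t + u + 4 ∧ t > 3)) → ((u > -5 ∧ (¬(k + u < -11))) ∨ (k ≤ -5 ∧ k < -3) ∨ 2*t > -12))))
The weakest precondition is (t ≤ 6 → ((¬(t ≤ 6)) ∧ ((5*u ≥ t - 4 ∧ t > 3) → ((9*u ≤ -16 ∨ 3*t + 2*u > 10) ∧ ((u > -5 ∧ (¬(4*u < -15))) ∨ (3*u ≤ -9 ∧ 3*u < -7) ∨ 2*t > -12))) ∧ ((¬(5*u ≥ t - 4 ∧ t > 3)) → ((u > -5 ∧ (¬(4*u < -15))) ∨ (3*u ≤ -9 ∧ 3*u < -7) ∨ 2*t > -12)))) ∧ ((¬(t ≤ 6)) → (((2*k ≥ t + u + 4 ∧ t > 3) → ((3*k ≤ -4 ∨ 3*t + 2*u > 10) ∧ ((u > -5 ∧ (¬(k + u < -11))) ∨ (k ≤ -5 ∧ k < -3) ∨ 2*t > -12))) ∧ ((¬(2*k ≥ t + u + 4 ∧ t > 3)) → ((u > -5 ∧ (¬(k + u < -11))) ∨ (k ≤ -5 ∧ k < -3) ∨ 2*t > -12)))).
Check whether (t ≤ 6 → ((¬(t ≤ 6)) ∧ ((5*u ≥ t - 4 ∧ t > 3) → ((9*u ≤ -16 ∨ 3*t + 2*u > 10) ∧ ((u > -5 ∧ (¬(4*u < -15))) ∨ (3*u ≤ -9 ∧ 3*u < -7) ∨ 2*t > -12))) ∧ ((¬(5*u ≥ t - 4 ∧ t > 3)) → ((u > -5 ∧ (¬(4*u < -15))) ∨ (3*u ≤ -9 ∧ 3*u < -7) ∨ 2*t > -12)))) ∧ k = -5 implies it.
Every state satisfying the precondition satisfies the weakest precondition: the implication holds.
Answer: valid
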